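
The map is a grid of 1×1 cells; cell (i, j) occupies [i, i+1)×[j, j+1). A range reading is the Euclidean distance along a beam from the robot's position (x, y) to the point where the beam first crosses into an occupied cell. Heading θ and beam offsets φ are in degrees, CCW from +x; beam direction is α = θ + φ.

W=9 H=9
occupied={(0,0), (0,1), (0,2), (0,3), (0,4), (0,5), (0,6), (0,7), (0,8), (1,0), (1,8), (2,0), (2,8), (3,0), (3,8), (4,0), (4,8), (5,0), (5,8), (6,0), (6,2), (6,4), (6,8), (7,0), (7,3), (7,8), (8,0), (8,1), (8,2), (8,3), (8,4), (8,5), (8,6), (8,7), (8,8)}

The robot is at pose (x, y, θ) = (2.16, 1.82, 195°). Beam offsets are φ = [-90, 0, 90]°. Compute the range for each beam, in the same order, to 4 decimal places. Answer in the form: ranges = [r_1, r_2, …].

beam 1: φ=-90°, α=105°
  d=(-0.2588,0.9659)  start (2,1)  tX=0.6182 tY=0.1863  stride 1/|dx|=3.8637 1/|dy|=1.0353
    cross y-line → (2,2), t=0.1863
    cross x-line → (1,2), t=0.6182
    cross y-line → (1,3), t=1.2216
    cross y-line → (1,4), t=2.2569
    cross y-line → (1,5), t=3.2922
    cross y-line → (1,6), t=4.3275
    cross x-line → (0,6), t=4.4819 (wall)
  → r_1 = 4.4819
beam 2: φ=0°, α=195°
  d=(-0.9659,-0.2588)  start (2,1)  tX=0.1656 tY=3.1682  stride 1/|dx|=1.0353 1/|dy|=3.8637
    cross x-line → (1,1), t=0.1656
    cross x-line → (0,1), t=1.2009 (wall)
  → r_2 = 1.2009
beam 3: φ=90°, α=285°
  d=(0.2588,-0.9659)  start (2,1)  tX=3.2455 tY=0.8489  stride 1/|dx|=3.8637 1/|dy|=1.0353
    cross y-line → (2,0), t=0.8489 (wall)
  → r_3 = 0.8489

ranges = [4.4819, 1.2009, 0.8489]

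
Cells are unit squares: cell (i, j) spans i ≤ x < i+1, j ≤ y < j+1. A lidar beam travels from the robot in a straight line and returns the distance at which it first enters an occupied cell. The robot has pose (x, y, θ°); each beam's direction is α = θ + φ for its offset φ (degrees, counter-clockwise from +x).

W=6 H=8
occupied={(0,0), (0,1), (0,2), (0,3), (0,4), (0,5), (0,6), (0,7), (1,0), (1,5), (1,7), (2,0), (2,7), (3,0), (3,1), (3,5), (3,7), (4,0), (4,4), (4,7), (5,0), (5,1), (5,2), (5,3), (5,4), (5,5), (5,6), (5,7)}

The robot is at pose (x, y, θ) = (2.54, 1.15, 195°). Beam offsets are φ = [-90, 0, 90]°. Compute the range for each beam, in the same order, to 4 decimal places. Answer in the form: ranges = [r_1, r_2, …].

beam 1: φ=-90°, α=105°
  direction (-0.2588, 0.9659); cell (2,1); t to first gridline: x 2.0864, y 0.8800 (then +3.8637 / +1.0353)
    (2,2) via y @ 0.8800
    (2,3) via y @ 1.9153
    (1,3) via x @ 2.0864
    (1,4) via y @ 2.9505
    (1,5) via y @ 3.9858  # hit
  → r_1 = 3.9858
beam 2: φ=0°, α=195°
  direction (-0.9659, -0.2588); cell (2,1); t to first gridline: x 0.5590, y 0.5796 (then +1.0353 / +3.8637)
    (1,1) via x @ 0.5590
    (1,0) via y @ 0.5796  # hit
  → r_2 = 0.5796
beam 3: φ=90°, α=285°
  direction (0.2588, -0.9659); cell (2,1); t to first gridline: x 1.7773, y 0.1553 (then +3.8637 / +1.0353)
    (2,0) via y @ 0.1553  # hit
  → r_3 = 0.1553

ranges = [3.9858, 0.5796, 0.1553]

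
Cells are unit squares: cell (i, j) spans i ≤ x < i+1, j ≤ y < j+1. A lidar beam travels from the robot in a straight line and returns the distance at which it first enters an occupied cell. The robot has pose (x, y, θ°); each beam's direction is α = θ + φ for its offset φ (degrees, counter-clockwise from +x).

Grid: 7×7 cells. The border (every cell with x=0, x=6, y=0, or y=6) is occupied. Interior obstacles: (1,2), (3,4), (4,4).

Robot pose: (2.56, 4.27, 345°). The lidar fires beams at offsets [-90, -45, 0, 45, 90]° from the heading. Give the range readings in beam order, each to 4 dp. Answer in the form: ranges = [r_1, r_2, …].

beam 1: φ=-90°, α=255°
  direction (-0.2588, -0.9659); cell (2,4); t to first gridline: x 2.1637, y 0.2795 (then +3.8637 / +1.0353)
    (2,3) via y @ 0.2795
    (2,2) via y @ 1.3148
    (1,2) via x @ 2.1637  # hit
  → r_1 = 2.1637
beam 2: φ=-45°, α=300°
  direction (0.5000, -0.8660); cell (2,4); t to first gridline: x 0.8800, y 0.3118 (then +2.0000 / +1.1547)
    (2,3) via y @ 0.3118
    (3,3) via x @ 0.8800
    (3,2) via y @ 1.4665
    (3,1) via y @ 2.6212
    (4,1) via x @ 2.8800
    (4,0) via y @ 3.7759  # hit
  → r_2 = 3.7759
beam 3: φ=0°, α=345°
  direction (0.9659, -0.2588); cell (2,4); t to first gridline: x 0.4555, y 1.0432 (then +1.0353 / +3.8637)
    (3,4) via x @ 0.4555  # hit
  → r_3 = 0.4555
beam 4: φ=45°, α=30°
  direction (0.8660, 0.5000); cell (2,4); t to first gridline: x 0.5081, y 1.4600 (then +1.1547 / +2.0000)
    (3,4) via x @ 0.5081  # hit
  → r_4 = 0.5081
beam 5: φ=90°, α=75°
  direction (0.2588, 0.9659); cell (2,4); t to first gridline: x 1.7000, y 0.7558 (then +3.8637 / +1.0353)
    (2,5) via y @ 0.7558
    (3,5) via x @ 1.7000
    (3,6) via y @ 1.7910  # hit
  → r_5 = 1.7910

ranges = [2.1637, 3.7759, 0.4555, 0.5081, 1.7910]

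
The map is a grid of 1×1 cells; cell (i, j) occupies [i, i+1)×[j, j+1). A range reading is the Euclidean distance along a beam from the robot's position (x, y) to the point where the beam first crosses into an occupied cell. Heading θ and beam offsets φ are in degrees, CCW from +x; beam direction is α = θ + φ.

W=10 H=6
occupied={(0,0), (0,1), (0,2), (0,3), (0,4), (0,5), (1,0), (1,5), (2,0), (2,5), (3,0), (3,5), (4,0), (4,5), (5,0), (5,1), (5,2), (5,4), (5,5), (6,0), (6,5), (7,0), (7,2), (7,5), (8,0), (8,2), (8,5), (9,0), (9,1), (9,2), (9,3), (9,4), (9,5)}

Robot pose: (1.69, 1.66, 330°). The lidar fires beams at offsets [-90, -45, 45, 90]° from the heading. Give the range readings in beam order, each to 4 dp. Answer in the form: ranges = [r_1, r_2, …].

beam 1: φ=-90°, α=240°
  d=(-0.5000,-0.8660)  start (1,1)  tX=1.3800 tY=0.7621  stride 1/|dx|=2.0000 1/|dy|=1.1547
    cross y-line → (1,0), t=0.7621 (wall)
  → r_1 = 0.7621
beam 2: φ=-45°, α=285°
  d=(0.2588,-0.9659)  start (1,1)  tX=1.1977 tY=0.6833  stride 1/|dx|=3.8637 1/|dy|=1.0353
    cross y-line → (1,0), t=0.6833 (wall)
  → r_2 = 0.6833
beam 3: φ=45°, α=15°
  d=(0.9659,0.2588)  start (1,1)  tX=0.3209 tY=1.3137  stride 1/|dx|=1.0353 1/|dy|=3.8637
    cross x-line → (2,1), t=0.3209
    cross y-line → (2,2), t=1.3137
    cross x-line → (3,2), t=1.3562
    cross x-line → (4,2), t=2.3915
    cross x-line → (5,2), t=3.4268 (wall)
  → r_3 = 3.4268
beam 4: φ=90°, α=60°
  d=(0.5000,0.8660)  start (1,1)  tX=0.6200 tY=0.3926  stride 1/|dx|=2.0000 1/|dy|=1.1547
    cross y-line → (1,2), t=0.3926
    cross x-line → (2,2), t=0.6200
    cross y-line → (2,3), t=1.5473
    cross x-line → (3,3), t=2.6200
    cross y-line → (3,4), t=2.7020
    cross y-line → (3,5), t=3.8567 (wall)
  → r_4 = 3.8567

ranges = [0.7621, 0.6833, 3.4268, 3.8567]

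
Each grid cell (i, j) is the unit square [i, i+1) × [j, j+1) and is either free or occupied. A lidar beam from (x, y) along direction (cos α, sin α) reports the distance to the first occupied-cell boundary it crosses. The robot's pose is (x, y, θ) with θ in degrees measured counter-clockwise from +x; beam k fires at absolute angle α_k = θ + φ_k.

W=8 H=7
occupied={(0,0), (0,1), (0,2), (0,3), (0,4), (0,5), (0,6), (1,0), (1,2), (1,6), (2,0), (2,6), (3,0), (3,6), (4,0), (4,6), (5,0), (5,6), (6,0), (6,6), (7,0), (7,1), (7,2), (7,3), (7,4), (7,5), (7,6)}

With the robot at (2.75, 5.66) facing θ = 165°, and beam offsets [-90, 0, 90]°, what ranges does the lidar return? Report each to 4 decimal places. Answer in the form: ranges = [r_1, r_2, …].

ranges = [0.3520, 1.3137, 2.8978]

beam 1: φ=-90°, α=75°
  d=(0.2588,0.9659)  start (2,5)  tX=0.9659 tY=0.3520  stride 1/|dx|=3.8637 1/|dy|=1.0353
    cross y-line → (2,6), t=0.3520 (wall)
  → r_1 = 0.3520
beam 2: φ=0°, α=165°
  d=(-0.9659,0.2588)  start (2,5)  tX=0.7765 tY=1.3137  stride 1/|dx|=1.0353 1/|dy|=3.8637
    cross x-line → (1,5), t=0.7765
    cross y-line → (1,6), t=1.3137 (wall)
  → r_2 = 1.3137
beam 3: φ=90°, α=255°
  d=(-0.2588,-0.9659)  start (2,5)  tX=2.8978 tY=0.6833  stride 1/|dx|=3.8637 1/|dy|=1.0353
    cross y-line → (2,4), t=0.6833
    cross y-line → (2,3), t=1.7186
    cross y-line → (2,2), t=2.7538
    cross x-line → (1,2), t=2.8978 (wall)
  → r_3 = 2.8978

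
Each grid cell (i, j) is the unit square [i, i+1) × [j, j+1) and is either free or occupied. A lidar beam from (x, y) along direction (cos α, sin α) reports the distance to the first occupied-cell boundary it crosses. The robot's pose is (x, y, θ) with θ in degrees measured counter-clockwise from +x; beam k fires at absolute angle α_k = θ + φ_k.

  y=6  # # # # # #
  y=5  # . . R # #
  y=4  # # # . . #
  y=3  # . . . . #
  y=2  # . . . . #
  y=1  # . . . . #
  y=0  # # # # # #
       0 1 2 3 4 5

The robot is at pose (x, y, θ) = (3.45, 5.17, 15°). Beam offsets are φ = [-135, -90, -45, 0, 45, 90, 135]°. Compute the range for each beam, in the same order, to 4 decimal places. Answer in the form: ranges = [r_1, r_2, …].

beam 1: φ=-135°, α=240°
  dir = (cos 240°, sin 240°) = (-0.5000, -0.8660); from cell (3,5)
  next x-line at t=0.9000, next y-line at t=0.1963; Δt_x=2.0000, Δt_y=1.1547
    y: enter (3,4) at t=0.1963
    x: enter (2,4) at t=0.9000 ← occupied
  → r_1 = 0.9000
beam 2: φ=-90°, α=285°
  dir = (cos 285°, sin 285°) = (0.2588, -0.9659); from cell (3,5)
  next x-line at t=2.1250, next y-line at t=0.1760; Δt_x=3.8637, Δt_y=1.0353
    y: enter (3,4) at t=0.1760
    y: enter (3,3) at t=1.2113
    x: enter (4,3) at t=2.1250
    y: enter (4,2) at t=2.2465
    y: enter (4,1) at t=3.2818
    y: enter (4,0) at t=4.3171 ← occupied
  → r_2 = 4.3171
beam 3: φ=-45°, α=330°
  dir = (cos 330°, sin 330°) = (0.8660, -0.5000); from cell (3,5)
  next x-line at t=0.6351, next y-line at t=0.3400; Δt_x=1.1547, Δt_y=2.0000
    y: enter (3,4) at t=0.3400
    x: enter (4,4) at t=0.6351
    x: enter (5,4) at t=1.7898 ← occupied
  → r_3 = 1.7898
beam 4: φ=0°, α=15°
  dir = (cos 15°, sin 15°) = (0.9659, 0.2588); from cell (3,5)
  next x-line at t=0.5694, next y-line at t=3.2069; Δt_x=1.0353, Δt_y=3.8637
    x: enter (4,5) at t=0.5694 ← occupied
  → r_4 = 0.5694
beam 5: φ=45°, α=60°
  dir = (cos 60°, sin 60°) = (0.5000, 0.8660); from cell (3,5)
  next x-line at t=1.1000, next y-line at t=0.9584; Δt_x=2.0000, Δt_y=1.1547
    y: enter (3,6) at t=0.9584 ← occupied
  → r_5 = 0.9584
beam 6: φ=90°, α=105°
  dir = (cos 105°, sin 105°) = (-0.2588, 0.9659); from cell (3,5)
  next x-line at t=1.7387, next y-line at t=0.8593; Δt_x=3.8637, Δt_y=1.0353
    y: enter (3,6) at t=0.8593 ← occupied
  → r_6 = 0.8593
beam 7: φ=135°, α=150°
  dir = (cos 150°, sin 150°) = (-0.8660, 0.5000); from cell (3,5)
  next x-line at t=0.5196, next y-line at t=1.6600; Δt_x=1.1547, Δt_y=2.0000
    x: enter (2,5) at t=0.5196
    y: enter (2,6) at t=1.6600 ← occupied
  → r_7 = 1.6600

ranges = [0.9000, 4.3171, 1.7898, 0.5694, 0.9584, 0.8593, 1.6600]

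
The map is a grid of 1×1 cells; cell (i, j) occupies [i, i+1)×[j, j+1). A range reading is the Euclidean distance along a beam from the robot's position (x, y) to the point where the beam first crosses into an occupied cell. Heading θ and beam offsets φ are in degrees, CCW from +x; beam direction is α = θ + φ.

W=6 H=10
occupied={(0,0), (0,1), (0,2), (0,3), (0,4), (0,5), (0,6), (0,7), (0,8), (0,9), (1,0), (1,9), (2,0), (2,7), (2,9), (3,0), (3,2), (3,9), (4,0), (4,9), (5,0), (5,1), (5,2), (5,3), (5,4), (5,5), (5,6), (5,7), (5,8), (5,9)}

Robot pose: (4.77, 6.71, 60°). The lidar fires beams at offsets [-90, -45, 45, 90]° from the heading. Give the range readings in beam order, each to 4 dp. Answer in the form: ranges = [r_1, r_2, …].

beam 1: φ=-90°, α=330°
  dir = (cos 330°, sin 330°) = (0.8660, -0.5000); from cell (4,6)
  next x-line at t=0.2656, next y-line at t=1.4200; Δt_x=1.1547, Δt_y=2.0000
    x: enter (5,6) at t=0.2656 ← occupied
  → r_1 = 0.2656
beam 2: φ=-45°, α=15°
  dir = (cos 15°, sin 15°) = (0.9659, 0.2588); from cell (4,6)
  next x-line at t=0.2381, next y-line at t=1.1205; Δt_x=1.0353, Δt_y=3.8637
    x: enter (5,6) at t=0.2381 ← occupied
  → r_2 = 0.2381
beam 3: φ=45°, α=105°
  dir = (cos 105°, sin 105°) = (-0.2588, 0.9659); from cell (4,6)
  next x-line at t=2.9751, next y-line at t=0.3002; Δt_x=3.8637, Δt_y=1.0353
    y: enter (4,7) at t=0.3002
    y: enter (4,8) at t=1.3355
    y: enter (4,9) at t=2.3708 ← occupied
  → r_3 = 2.3708
beam 4: φ=90°, α=150°
  dir = (cos 150°, sin 150°) = (-0.8660, 0.5000); from cell (4,6)
  next x-line at t=0.8891, next y-line at t=0.5800; Δt_x=1.1547, Δt_y=2.0000
    y: enter (4,7) at t=0.5800
    x: enter (3,7) at t=0.8891
    x: enter (2,7) at t=2.0438 ← occupied
  → r_4 = 2.0438

ranges = [0.2656, 0.2381, 2.3708, 2.0438]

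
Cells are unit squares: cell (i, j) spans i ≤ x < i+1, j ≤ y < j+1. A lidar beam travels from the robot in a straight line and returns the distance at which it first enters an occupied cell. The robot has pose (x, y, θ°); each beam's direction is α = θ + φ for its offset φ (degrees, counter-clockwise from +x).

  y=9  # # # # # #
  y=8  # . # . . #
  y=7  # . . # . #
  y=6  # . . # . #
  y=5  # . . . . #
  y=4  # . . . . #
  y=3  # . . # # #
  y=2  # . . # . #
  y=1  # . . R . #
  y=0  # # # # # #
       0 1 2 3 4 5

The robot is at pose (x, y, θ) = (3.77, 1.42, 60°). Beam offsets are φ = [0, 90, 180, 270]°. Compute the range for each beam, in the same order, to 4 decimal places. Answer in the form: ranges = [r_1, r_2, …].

ranges = [1.8244, 3.1985, 0.4850, 0.8400]

beam 1: φ=0°, α=60°
  d=(0.5000,0.8660)  start (3,1)  tX=0.4600 tY=0.6697  stride 1/|dx|=2.0000 1/|dy|=1.1547
    cross x-line → (4,1), t=0.4600
    cross y-line → (4,2), t=0.6697
    cross y-line → (4,3), t=1.8244 (wall)
  → r_1 = 1.8244
beam 2: φ=90°, α=150°
  d=(-0.8660,0.5000)  start (3,1)  tX=0.8891 tY=1.1600  stride 1/|dx|=1.1547 1/|dy|=2.0000
    cross x-line → (2,1), t=0.8891
    cross y-line → (2,2), t=1.1600
    cross x-line → (1,2), t=2.0438
    cross y-line → (1,3), t=3.1600
    cross x-line → (0,3), t=3.1985 (wall)
  → r_2 = 3.1985
beam 3: φ=180°, α=240°
  d=(-0.5000,-0.8660)  start (3,1)  tX=1.5400 tY=0.4850  stride 1/|dx|=2.0000 1/|dy|=1.1547
    cross y-line → (3,0), t=0.4850 (wall)
  → r_3 = 0.4850
beam 4: φ=270°, α=330°
  d=(0.8660,-0.5000)  start (3,1)  tX=0.2656 tY=0.8400  stride 1/|dx|=1.1547 1/|dy|=2.0000
    cross x-line → (4,1), t=0.2656
    cross y-line → (4,0), t=0.8400 (wall)
  → r_4 = 0.8400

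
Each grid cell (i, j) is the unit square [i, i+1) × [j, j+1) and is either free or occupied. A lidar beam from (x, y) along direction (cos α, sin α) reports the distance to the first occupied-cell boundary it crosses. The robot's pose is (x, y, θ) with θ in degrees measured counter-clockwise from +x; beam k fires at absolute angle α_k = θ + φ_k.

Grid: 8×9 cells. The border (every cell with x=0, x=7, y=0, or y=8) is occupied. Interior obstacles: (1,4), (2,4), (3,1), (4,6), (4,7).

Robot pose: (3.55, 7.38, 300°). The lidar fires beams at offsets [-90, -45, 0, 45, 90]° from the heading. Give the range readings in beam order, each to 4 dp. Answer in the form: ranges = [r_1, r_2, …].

ranges = [2.9445, 2.4640, 0.9000, 0.4659, 0.5196]

beam 1: φ=-90°, α=210°
  dir = (cos 210°, sin 210°) = (-0.8660, -0.5000); from cell (3,7)
  next x-line at t=0.6351, next y-line at t=0.7600; Δt_x=1.1547, Δt_y=2.0000
    x: enter (2,7) at t=0.6351
    y: enter (2,6) at t=0.7600
    x: enter (1,6) at t=1.7898
    y: enter (1,5) at t=2.7600
    x: enter (0,5) at t=2.9445 ← occupied
  → r_1 = 2.9445
beam 2: φ=-45°, α=255°
  dir = (cos 255°, sin 255°) = (-0.2588, -0.9659); from cell (3,7)
  next x-line at t=2.1250, next y-line at t=0.3934; Δt_x=3.8637, Δt_y=1.0353
    y: enter (3,6) at t=0.3934
    y: enter (3,5) at t=1.4287
    x: enter (2,5) at t=2.1250
    y: enter (2,4) at t=2.4640 ← occupied
  → r_2 = 2.4640
beam 3: φ=0°, α=300°
  dir = (cos 300°, sin 300°) = (0.5000, -0.8660); from cell (3,7)
  next x-line at t=0.9000, next y-line at t=0.4388; Δt_x=2.0000, Δt_y=1.1547
    y: enter (3,6) at t=0.4388
    x: enter (4,6) at t=0.9000 ← occupied
  → r_3 = 0.9000
beam 4: φ=45°, α=345°
  dir = (cos 345°, sin 345°) = (0.9659, -0.2588); from cell (3,7)
  next x-line at t=0.4659, next y-line at t=1.4682; Δt_x=1.0353, Δt_y=3.8637
    x: enter (4,7) at t=0.4659 ← occupied
  → r_4 = 0.4659
beam 5: φ=90°, α=30°
  dir = (cos 30°, sin 30°) = (0.8660, 0.5000); from cell (3,7)
  next x-line at t=0.5196, next y-line at t=1.2400; Δt_x=1.1547, Δt_y=2.0000
    x: enter (4,7) at t=0.5196 ← occupied
  → r_5 = 0.5196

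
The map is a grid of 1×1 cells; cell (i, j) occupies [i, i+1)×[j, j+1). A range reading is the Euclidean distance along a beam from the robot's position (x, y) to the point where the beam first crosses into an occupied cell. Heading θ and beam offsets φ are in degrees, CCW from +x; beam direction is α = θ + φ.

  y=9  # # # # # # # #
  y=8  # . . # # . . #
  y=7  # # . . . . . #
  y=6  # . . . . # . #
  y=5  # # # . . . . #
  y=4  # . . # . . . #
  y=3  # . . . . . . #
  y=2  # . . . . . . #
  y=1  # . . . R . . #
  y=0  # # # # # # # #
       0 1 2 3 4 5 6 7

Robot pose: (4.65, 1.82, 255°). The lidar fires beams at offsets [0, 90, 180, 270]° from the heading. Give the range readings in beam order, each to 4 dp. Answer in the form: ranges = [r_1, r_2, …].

beam 1: φ=0°, α=255°
  direction (-0.2588, -0.9659); cell (4,1); t to first gridline: x 2.5114, y 0.8489 (then +3.8637 / +1.0353)
    (4,0) via y @ 0.8489  # hit
  → r_1 = 0.8489
beam 2: φ=90°, α=345°
  direction (0.9659, -0.2588); cell (4,1); t to first gridline: x 0.3623, y 3.1682 (then +1.0353 / +3.8637)
    (5,1) via x @ 0.3623
    (6,1) via x @ 1.3976
    (7,1) via x @ 2.4329  # hit
  → r_2 = 2.4329
beam 3: φ=180°, α=75°
  direction (0.2588, 0.9659); cell (4,1); t to first gridline: x 1.3523, y 0.1863 (then +3.8637 / +1.0353)
    (4,2) via y @ 0.1863
    (4,3) via y @ 1.2216
    (5,3) via x @ 1.3523
    (5,4) via y @ 2.2569
    (5,5) via y @ 3.2922
    (5,6) via y @ 4.3275  # hit
  → r_3 = 4.3275
beam 4: φ=270°, α=165°
  direction (-0.9659, 0.2588); cell (4,1); t to first gridline: x 0.6729, y 0.6955 (then +1.0353 / +3.8637)
    (3,1) via x @ 0.6729
    (3,2) via y @ 0.6955
    (2,2) via x @ 1.7082
    (1,2) via x @ 2.7435
    (0,2) via x @ 3.7788  # hit
  → r_4 = 3.7788

ranges = [0.8489, 2.4329, 4.3275, 3.7788]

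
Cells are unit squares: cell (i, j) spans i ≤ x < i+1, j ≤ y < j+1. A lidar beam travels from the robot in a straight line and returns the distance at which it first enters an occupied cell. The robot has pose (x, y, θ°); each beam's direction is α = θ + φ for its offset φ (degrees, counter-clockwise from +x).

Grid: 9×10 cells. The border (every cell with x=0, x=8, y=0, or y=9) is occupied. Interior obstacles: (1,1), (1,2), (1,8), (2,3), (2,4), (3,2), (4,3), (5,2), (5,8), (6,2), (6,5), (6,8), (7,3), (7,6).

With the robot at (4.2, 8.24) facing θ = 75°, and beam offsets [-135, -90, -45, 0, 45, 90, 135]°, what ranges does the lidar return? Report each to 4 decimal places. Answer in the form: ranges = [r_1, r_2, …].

ranges = [3.6000, 0.8282, 0.9238, 0.7868, 0.8776, 2.2776, 3.6950]

beam 1: φ=-135°, α=300°
  dir = (cos 300°, sin 300°) = (0.5000, -0.8660); from cell (4,8)
  next x-line at t=1.6000, next y-line at t=0.2771; Δt_x=2.0000, Δt_y=1.1547
    y: enter (4,7) at t=0.2771
    y: enter (4,6) at t=1.4318
    x: enter (5,6) at t=1.6000
    y: enter (5,5) at t=2.5865
    x: enter (6,5) at t=3.6000 ← occupied
  → r_1 = 3.6000
beam 2: φ=-90°, α=345°
  dir = (cos 345°, sin 345°) = (0.9659, -0.2588); from cell (4,8)
  next x-line at t=0.8282, next y-line at t=0.9273; Δt_x=1.0353, Δt_y=3.8637
    x: enter (5,8) at t=0.8282 ← occupied
  → r_2 = 0.8282
beam 3: φ=-45°, α=30°
  dir = (cos 30°, sin 30°) = (0.8660, 0.5000); from cell (4,8)
  next x-line at t=0.9238, next y-line at t=1.5200; Δt_x=1.1547, Δt_y=2.0000
    x: enter (5,8) at t=0.9238 ← occupied
  → r_3 = 0.9238
beam 4: φ=0°, α=75°
  dir = (cos 75°, sin 75°) = (0.2588, 0.9659); from cell (4,8)
  next x-line at t=3.0910, next y-line at t=0.7868; Δt_x=3.8637, Δt_y=1.0353
    y: enter (4,9) at t=0.7868 ← occupied
  → r_4 = 0.7868
beam 5: φ=45°, α=120°
  dir = (cos 120°, sin 120°) = (-0.5000, 0.8660); from cell (4,8)
  next x-line at t=0.4000, next y-line at t=0.8776; Δt_x=2.0000, Δt_y=1.1547
    x: enter (3,8) at t=0.4000
    y: enter (3,9) at t=0.8776 ← occupied
  → r_5 = 0.8776
beam 6: φ=90°, α=165°
  dir = (cos 165°, sin 165°) = (-0.9659, 0.2588); from cell (4,8)
  next x-line at t=0.2071, next y-line at t=2.9364; Δt_x=1.0353, Δt_y=3.8637
    x: enter (3,8) at t=0.2071
    x: enter (2,8) at t=1.2423
    x: enter (1,8) at t=2.2776 ← occupied
  → r_6 = 2.2776
beam 7: φ=135°, α=210°
  dir = (cos 210°, sin 210°) = (-0.8660, -0.5000); from cell (4,8)
  next x-line at t=0.2309, next y-line at t=0.4800; Δt_x=1.1547, Δt_y=2.0000
    x: enter (3,8) at t=0.2309
    y: enter (3,7) at t=0.4800
    x: enter (2,7) at t=1.3856
    y: enter (2,6) at t=2.4800
    x: enter (1,6) at t=2.5403
    x: enter (0,6) at t=3.6950 ← occupied
  → r_7 = 3.6950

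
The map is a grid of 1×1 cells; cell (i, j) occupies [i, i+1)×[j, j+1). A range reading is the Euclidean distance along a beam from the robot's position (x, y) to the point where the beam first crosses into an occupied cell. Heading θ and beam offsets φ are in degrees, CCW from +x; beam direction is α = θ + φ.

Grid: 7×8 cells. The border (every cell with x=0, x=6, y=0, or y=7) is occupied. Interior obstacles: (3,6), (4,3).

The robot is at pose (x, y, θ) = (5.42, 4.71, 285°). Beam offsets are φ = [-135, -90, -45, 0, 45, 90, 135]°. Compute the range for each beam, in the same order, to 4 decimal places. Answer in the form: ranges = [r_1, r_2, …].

beam 1: φ=-135°, α=150°
  direction (-0.8660, 0.5000); cell (5,4); t to first gridline: x 0.4850, y 0.5800 (then +1.1547 / +2.0000)
    (4,4) via x @ 0.4850
    (4,5) via y @ 0.5800
    (3,5) via x @ 1.6397
    (3,6) via y @ 2.5800  # hit
  → r_1 = 2.5800
beam 2: φ=-90°, α=195°
  direction (-0.9659, -0.2588); cell (5,4); t to first gridline: x 0.4348, y 2.7432 (then +1.0353 / +3.8637)
    (4,4) via x @ 0.4348
    (3,4) via x @ 1.4701
    (2,4) via x @ 2.5054
    (2,3) via y @ 2.7432
    (1,3) via x @ 3.5406
    (0,3) via x @ 4.5759  # hit
  → r_2 = 4.5759
beam 3: φ=-45°, α=240°
  direction (-0.5000, -0.8660); cell (5,4); t to first gridline: x 0.8400, y 0.8198 (then +2.0000 / +1.1547)
    (5,3) via y @ 0.8198
    (4,3) via x @ 0.8400  # hit
  → r_3 = 0.8400
beam 4: φ=0°, α=285°
  direction (0.2588, -0.9659); cell (5,4); t to first gridline: x 2.2409, y 0.7350 (then +3.8637 / +1.0353)
    (5,3) via y @ 0.7350
    (5,2) via y @ 1.7703
    (6,2) via x @ 2.2409  # hit
  → r_4 = 2.2409
beam 5: φ=45°, α=330°
  direction (0.8660, -0.5000); cell (5,4); t to first gridline: x 0.6697, y 1.4200 (then +1.1547 / +2.0000)
    (6,4) via x @ 0.6697  # hit
  → r_5 = 0.6697
beam 6: φ=90°, α=15°
  direction (0.9659, 0.2588); cell (5,4); t to first gridline: x 0.6005, y 1.1205 (then +1.0353 / +3.8637)
    (6,4) via x @ 0.6005  # hit
  → r_6 = 0.6005
beam 7: φ=135°, α=60°
  direction (0.5000, 0.8660); cell (5,4); t to first gridline: x 1.1600, y 0.3349 (then +2.0000 / +1.1547)
    (5,5) via y @ 0.3349
    (6,5) via x @ 1.1600  # hit
  → r_7 = 1.1600

ranges = [2.5800, 4.5759, 0.8400, 2.2409, 0.6697, 0.6005, 1.1600]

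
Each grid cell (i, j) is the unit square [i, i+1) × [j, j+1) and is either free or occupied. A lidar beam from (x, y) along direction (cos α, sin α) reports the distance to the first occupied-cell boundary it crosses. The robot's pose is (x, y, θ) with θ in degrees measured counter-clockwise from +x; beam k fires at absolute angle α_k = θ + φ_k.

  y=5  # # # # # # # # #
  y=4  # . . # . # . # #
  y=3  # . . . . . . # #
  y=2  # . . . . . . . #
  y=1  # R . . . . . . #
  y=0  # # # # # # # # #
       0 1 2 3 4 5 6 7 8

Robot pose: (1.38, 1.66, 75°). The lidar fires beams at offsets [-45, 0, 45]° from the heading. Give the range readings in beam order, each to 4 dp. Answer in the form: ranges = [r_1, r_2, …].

beam 1: φ=-45°, α=30°
  dir = (cos 30°, sin 30°) = (0.8660, 0.5000); from cell (1,1)
  next x-line at t=0.7159, next y-line at t=0.6800; Δt_x=1.1547, Δt_y=2.0000
    y: enter (1,2) at t=0.6800
    x: enter (2,2) at t=0.7159
    x: enter (3,2) at t=1.8706
    y: enter (3,3) at t=2.6800
    x: enter (4,3) at t=3.0253
    x: enter (5,3) at t=4.1800
    y: enter (5,4) at t=4.6800 ← occupied
  → r_1 = 4.6800
beam 2: φ=0°, α=75°
  dir = (cos 75°, sin 75°) = (0.2588, 0.9659); from cell (1,1)
  next x-line at t=2.3955, next y-line at t=0.3520; Δt_x=3.8637, Δt_y=1.0353
    y: enter (1,2) at t=0.3520
    y: enter (1,3) at t=1.3873
    x: enter (2,3) at t=2.3955
    y: enter (2,4) at t=2.4225
    y: enter (2,5) at t=3.4578 ← occupied
  → r_2 = 3.4578
beam 3: φ=45°, α=120°
  dir = (cos 120°, sin 120°) = (-0.5000, 0.8660); from cell (1,1)
  next x-line at t=0.7600, next y-line at t=0.3926; Δt_x=2.0000, Δt_y=1.1547
    y: enter (1,2) at t=0.3926
    x: enter (0,2) at t=0.7600 ← occupied
  → r_3 = 0.7600

ranges = [4.6800, 3.4578, 0.7600]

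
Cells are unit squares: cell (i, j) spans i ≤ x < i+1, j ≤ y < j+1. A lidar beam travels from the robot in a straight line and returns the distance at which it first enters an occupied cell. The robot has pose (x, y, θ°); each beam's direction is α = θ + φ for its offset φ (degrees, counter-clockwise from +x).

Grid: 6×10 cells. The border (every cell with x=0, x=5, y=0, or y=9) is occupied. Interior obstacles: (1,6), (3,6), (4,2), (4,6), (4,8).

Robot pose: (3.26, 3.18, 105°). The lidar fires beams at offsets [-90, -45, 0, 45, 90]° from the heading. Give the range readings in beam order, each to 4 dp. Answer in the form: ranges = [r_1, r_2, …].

beam 1: φ=-90°, α=15°
  direction (0.9659, 0.2588); cell (3,3); t to first gridline: x 0.7661, y 3.1682 (then +1.0353 / +3.8637)
    (4,3) via x @ 0.7661
    (5,3) via x @ 1.8014  # hit
  → r_1 = 1.8014
beam 2: φ=-45°, α=60°
  direction (0.5000, 0.8660); cell (3,3); t to first gridline: x 1.4800, y 0.9469 (then +2.0000 / +1.1547)
    (3,4) via y @ 0.9469
    (4,4) via x @ 1.4800
    (4,5) via y @ 2.1016
    (4,6) via y @ 3.2563  # hit
  → r_2 = 3.2563
beam 3: φ=0°, α=105°
  direction (-0.2588, 0.9659); cell (3,3); t to first gridline: x 1.0046, y 0.8489 (then +3.8637 / +1.0353)
    (3,4) via y @ 0.8489
    (2,4) via x @ 1.0046
    (2,5) via y @ 1.8842
    (2,6) via y @ 2.9195
    (2,7) via y @ 3.9548
    (1,7) via x @ 4.8683
    (1,8) via y @ 4.9900
    (1,9) via y @ 6.0253  # hit
  → r_3 = 6.0253
beam 4: φ=45°, α=150°
  direction (-0.8660, 0.5000); cell (3,3); t to first gridline: x 0.3002, y 1.6400 (then +1.1547 / +2.0000)
    (2,3) via x @ 0.3002
    (1,3) via x @ 1.4549
    (1,4) via y @ 1.6400
    (0,4) via x @ 2.6096  # hit
  → r_4 = 2.6096
beam 5: φ=90°, α=195°
  direction (-0.9659, -0.2588); cell (3,3); t to first gridline: x 0.2692, y 0.6955 (then +1.0353 / +3.8637)
    (2,3) via x @ 0.2692
    (2,2) via y @ 0.6955
    (1,2) via x @ 1.3044
    (0,2) via x @ 2.3397  # hit
  → r_5 = 2.3397

ranges = [1.8014, 3.2563, 6.0253, 2.6096, 2.3397]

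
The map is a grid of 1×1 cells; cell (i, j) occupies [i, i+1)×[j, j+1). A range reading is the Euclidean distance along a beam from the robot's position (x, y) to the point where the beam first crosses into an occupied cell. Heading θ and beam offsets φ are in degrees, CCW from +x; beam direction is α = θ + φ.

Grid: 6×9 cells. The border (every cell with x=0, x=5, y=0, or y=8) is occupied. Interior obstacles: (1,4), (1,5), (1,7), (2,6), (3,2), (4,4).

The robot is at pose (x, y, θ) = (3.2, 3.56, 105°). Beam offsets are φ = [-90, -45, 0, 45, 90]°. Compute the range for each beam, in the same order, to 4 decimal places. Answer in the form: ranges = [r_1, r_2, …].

beam 1: φ=-90°, α=15°
  d=(0.9659,0.2588)  start (3,3)  tX=0.8282 tY=1.7000  stride 1/|dx|=1.0353 1/|dy|=3.8637
    cross x-line → (4,3), t=0.8282
    cross y-line → (4,4), t=1.7000 (wall)
  → r_1 = 1.7000
beam 2: φ=-45°, α=60°
  d=(0.5000,0.8660)  start (3,3)  tX=1.6000 tY=0.5081  stride 1/|dx|=2.0000 1/|dy|=1.1547
    cross y-line → (3,4), t=0.5081
    cross x-line → (4,4), t=1.6000 (wall)
  → r_2 = 1.6000
beam 3: φ=0°, α=105°
  d=(-0.2588,0.9659)  start (3,3)  tX=0.7727 tY=0.4555  stride 1/|dx|=3.8637 1/|dy|=1.0353
    cross y-line → (3,4), t=0.4555
    cross x-line → (2,4), t=0.7727
    cross y-line → (2,5), t=1.4908
    cross y-line → (2,6), t=2.5261 (wall)
  → r_3 = 2.5261
beam 4: φ=45°, α=150°
  d=(-0.8660,0.5000)  start (3,3)  tX=0.2309 tY=0.8800  stride 1/|dx|=1.1547 1/|dy|=2.0000
    cross x-line → (2,3), t=0.2309
    cross y-line → (2,4), t=0.8800
    cross x-line → (1,4), t=1.3856 (wall)
  → r_4 = 1.3856
beam 5: φ=90°, α=195°
  d=(-0.9659,-0.2588)  start (3,3)  tX=0.2071 tY=2.1637  stride 1/|dx|=1.0353 1/|dy|=3.8637
    cross x-line → (2,3), t=0.2071
    cross x-line → (1,3), t=1.2423
    cross y-line → (1,2), t=2.1637
    cross x-line → (0,2), t=2.2776 (wall)
  → r_5 = 2.2776

ranges = [1.7000, 1.6000, 2.5261, 1.3856, 2.2776]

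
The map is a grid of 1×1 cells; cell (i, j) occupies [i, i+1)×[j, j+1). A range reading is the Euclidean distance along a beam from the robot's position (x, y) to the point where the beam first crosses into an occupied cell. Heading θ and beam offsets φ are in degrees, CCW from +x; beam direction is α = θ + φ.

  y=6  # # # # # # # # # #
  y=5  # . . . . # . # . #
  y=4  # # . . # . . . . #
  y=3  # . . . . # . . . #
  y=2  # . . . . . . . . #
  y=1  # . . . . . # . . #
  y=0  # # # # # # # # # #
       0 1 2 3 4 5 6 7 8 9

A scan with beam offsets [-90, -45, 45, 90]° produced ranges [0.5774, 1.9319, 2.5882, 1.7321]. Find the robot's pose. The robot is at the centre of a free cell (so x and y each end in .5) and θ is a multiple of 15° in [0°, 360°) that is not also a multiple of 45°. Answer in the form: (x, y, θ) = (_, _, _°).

(x, y, θ) = (8.5, 2.5, 120°)

Enumerate (i+0.5, j+0.5, θ) over the 34 free cells and 16 admissible headings. For each, cast all 4 beams and compare to the given ranges.
  (2.5, 3.5, 15°): beam 1 = 2.5882 ≠ 0.5774 ✗
  (4.5, 5.5, 105°): beam 1 = 0.5176 ≠ 0.5774 ✗
  (6.5, 3.5, 210°): beam 1 = 1.7321 ≠ 0.5774 ✗
  (3.5, 3.5, 285°): beam 1 = 2.5882 ≠ 0.5774 ✗
  (5.5, 2.5, 30°): beam 1 = 1.0000 ≠ 0.5774 ✗
  …
  (8.5, 2.5, 120°): r_1=0.5774, r_2=1.9319, r_3=2.5882, r_4=1.7321 — all match ✓
Only this pose fits every beam.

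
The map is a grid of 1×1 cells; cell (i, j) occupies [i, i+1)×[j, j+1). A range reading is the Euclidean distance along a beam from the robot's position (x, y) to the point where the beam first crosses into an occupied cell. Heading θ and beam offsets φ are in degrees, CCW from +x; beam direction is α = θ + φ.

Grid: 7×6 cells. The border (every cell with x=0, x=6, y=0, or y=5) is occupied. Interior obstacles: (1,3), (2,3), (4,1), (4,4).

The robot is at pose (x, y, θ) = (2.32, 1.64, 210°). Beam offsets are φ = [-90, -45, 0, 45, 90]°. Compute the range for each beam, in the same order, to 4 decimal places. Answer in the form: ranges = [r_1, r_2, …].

beam 1: φ=-90°, α=120°
  direction (-0.5000, 0.8660); cell (2,1); t to first gridline: x 0.6400, y 0.4157 (then +2.0000 / +1.1547)
    (2,2) via y @ 0.4157
    (1,2) via x @ 0.6400
    (1,3) via y @ 1.5704  # hit
  → r_1 = 1.5704
beam 2: φ=-45°, α=165°
  direction (-0.9659, 0.2588); cell (2,1); t to first gridline: x 0.3313, y 1.3909 (then +1.0353 / +3.8637)
    (1,1) via x @ 0.3313
    (0,1) via x @ 1.3666  # hit
  → r_2 = 1.3666
beam 3: φ=0°, α=210°
  direction (-0.8660, -0.5000); cell (2,1); t to first gridline: x 0.3695, y 1.2800 (then +1.1547 / +2.0000)
    (1,1) via x @ 0.3695
    (1,0) via y @ 1.2800  # hit
  → r_3 = 1.2800
beam 4: φ=45°, α=255°
  direction (-0.2588, -0.9659); cell (2,1); t to first gridline: x 1.2364, y 0.6626 (then +3.8637 / +1.0353)
    (2,0) via y @ 0.6626  # hit
  → r_4 = 0.6626
beam 5: φ=90°, α=300°
  direction (0.5000, -0.8660); cell (2,1); t to first gridline: x 1.3600, y 0.7390 (then +2.0000 / +1.1547)
    (2,0) via y @ 0.7390  # hit
  → r_5 = 0.7390

ranges = [1.5704, 1.3666, 1.2800, 0.6626, 0.7390]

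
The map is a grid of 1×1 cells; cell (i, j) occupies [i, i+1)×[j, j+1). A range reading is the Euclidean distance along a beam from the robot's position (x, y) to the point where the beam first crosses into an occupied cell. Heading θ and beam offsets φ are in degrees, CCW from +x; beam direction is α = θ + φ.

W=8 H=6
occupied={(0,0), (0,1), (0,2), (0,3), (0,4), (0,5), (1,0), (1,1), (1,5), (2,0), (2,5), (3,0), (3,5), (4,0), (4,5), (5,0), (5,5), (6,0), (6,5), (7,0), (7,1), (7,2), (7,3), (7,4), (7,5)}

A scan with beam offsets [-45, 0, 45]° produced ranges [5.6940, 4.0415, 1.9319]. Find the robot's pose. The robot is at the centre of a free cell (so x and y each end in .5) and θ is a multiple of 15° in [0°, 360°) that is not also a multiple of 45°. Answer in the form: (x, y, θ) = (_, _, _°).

The pose lattice has 23·16 = 368 candidates. Test each by forward raycasting.
  (3.5, 4.5, 120°): beam 1 = 0.5176 ≠ 5.6940 ✗
  (2.5, 2.5, 345°): beam 1 = 1.7321 ≠ 5.6940 ✗
  (4.5, 3.5, 195°): beam 1 = 3.0000 ≠ 5.6940 ✗
  (2.5, 2.5, 60°): beam 1 = 4.6587 ≠ 5.6940 ✗
  (4.5, 1.5, 210°): beam 1 = 3.6235 ≠ 5.6940 ✗
  …
  (6.5, 4.5, 240°): r_1=5.6940, r_2=4.0415, r_3=1.9319 — all match ✓
Unique over the lattice → pose = (6.5, 4.5, 240°).

(x, y, θ) = (6.5, 4.5, 240°)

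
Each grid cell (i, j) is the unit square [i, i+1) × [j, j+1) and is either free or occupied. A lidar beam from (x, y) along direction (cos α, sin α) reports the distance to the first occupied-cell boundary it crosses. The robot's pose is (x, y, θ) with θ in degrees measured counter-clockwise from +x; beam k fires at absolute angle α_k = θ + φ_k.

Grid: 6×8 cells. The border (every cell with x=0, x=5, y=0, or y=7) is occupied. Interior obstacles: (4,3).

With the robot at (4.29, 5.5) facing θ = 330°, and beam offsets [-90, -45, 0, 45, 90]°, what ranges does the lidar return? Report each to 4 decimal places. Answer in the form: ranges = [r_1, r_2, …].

ranges = [5.1962, 1.5529, 0.8198, 0.7350, 1.4200]

beam 1: φ=-90°, α=240°
  cosα=-0.5000 sinα=-0.8660 | (4,5) | tMaxX 0.5800 tMaxY 0.5774 | tΔX 2.0000 tΔY 1.1547
    t=0.5774 [y] (4,4)
    t=0.5800 [x] (3,4)
    t=1.7321 [y] (3,3)
    t=2.5800 [x] (2,3)
    t=2.8868 [y] (2,2)
    t=4.0415 [y] (2,1)
    t=4.5800 [x] (1,1)
    t=5.1962 [y] (1,0) — stop
  → r_1 = 5.1962
beam 2: φ=-45°, α=285°
  cosα=0.2588 sinα=-0.9659 | (4,5) | tMaxX 2.7432 tMaxY 0.5176 | tΔX 3.8637 tΔY 1.0353
    t=0.5176 [y] (4,4)
    t=1.5529 [y] (4,3) — stop
  → r_2 = 1.5529
beam 3: φ=0°, α=330°
  cosα=0.8660 sinα=-0.5000 | (4,5) | tMaxX 0.8198 tMaxY 1.0000 | tΔX 1.1547 tΔY 2.0000
    t=0.8198 [x] (5,5) — stop
  → r_3 = 0.8198
beam 4: φ=45°, α=15°
  cosα=0.9659 sinα=0.2588 | (4,5) | tMaxX 0.7350 tMaxY 1.9319 | tΔX 1.0353 tΔY 3.8637
    t=0.7350 [x] (5,5) — stop
  → r_4 = 0.7350
beam 5: φ=90°, α=60°
  cosα=0.5000 sinα=0.8660 | (4,5) | tMaxX 1.4200 tMaxY 0.5774 | tΔX 2.0000 tΔY 1.1547
    t=0.5774 [y] (4,6)
    t=1.4200 [x] (5,6) — stop
  → r_5 = 1.4200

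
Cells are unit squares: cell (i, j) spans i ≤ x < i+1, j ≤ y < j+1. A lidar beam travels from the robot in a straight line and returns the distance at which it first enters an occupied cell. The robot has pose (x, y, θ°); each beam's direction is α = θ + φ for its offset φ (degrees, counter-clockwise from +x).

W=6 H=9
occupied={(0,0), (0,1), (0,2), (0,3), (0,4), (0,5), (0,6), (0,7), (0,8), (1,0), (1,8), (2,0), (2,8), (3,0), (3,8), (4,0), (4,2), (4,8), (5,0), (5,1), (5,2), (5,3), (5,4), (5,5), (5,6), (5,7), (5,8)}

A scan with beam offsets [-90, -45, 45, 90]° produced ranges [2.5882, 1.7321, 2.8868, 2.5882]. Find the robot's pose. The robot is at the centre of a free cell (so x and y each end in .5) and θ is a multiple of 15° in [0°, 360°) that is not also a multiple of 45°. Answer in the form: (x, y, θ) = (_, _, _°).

(x, y, θ) = (3.5, 5.5, 15°)

Enumerate (i+0.5, j+0.5, θ) over the 27 free cells and 16 admissible headings. For each, cast all 4 beams and compare to the given ranges.
  (1.5, 1.5, 240°): beam 1 = 0.5774 ≠ 2.5882 ✗
  (1.5, 5.5, 285°): beam 1 = 0.5176 ≠ 2.5882 ✗
  (2.5, 6.5, 165°): beam 1 = 1.5529 ≠ 2.5882 ✗
  (1.5, 3.5, 195°): beam 1 = 1.9319 ≠ 2.5882 ✗
  (1.5, 5.5, 165°): beam 2 = 1.0000 ≠ 1.7321 ✗
  …
  (3.5, 5.5, 15°): r_1=2.5882, r_2=1.7321, r_3=2.8868, r_4=2.5882 — all match ✓
Unique over the lattice → pose = (3.5, 5.5, 15°).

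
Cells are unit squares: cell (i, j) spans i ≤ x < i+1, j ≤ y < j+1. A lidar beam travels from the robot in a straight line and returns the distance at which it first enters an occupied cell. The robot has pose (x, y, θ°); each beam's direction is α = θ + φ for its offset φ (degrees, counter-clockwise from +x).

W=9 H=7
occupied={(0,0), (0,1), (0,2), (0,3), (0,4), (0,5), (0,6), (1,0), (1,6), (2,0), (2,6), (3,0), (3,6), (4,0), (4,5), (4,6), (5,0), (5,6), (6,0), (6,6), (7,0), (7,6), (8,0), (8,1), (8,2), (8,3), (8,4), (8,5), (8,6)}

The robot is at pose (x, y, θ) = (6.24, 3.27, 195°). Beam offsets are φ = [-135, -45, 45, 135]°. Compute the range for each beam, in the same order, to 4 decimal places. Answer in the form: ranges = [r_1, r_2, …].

ranges = [3.1523, 5.4600, 2.6212, 2.0323]

beam 1: φ=-135°, α=60°
  d=(0.5000,0.8660)  start (6,3)  tX=1.5200 tY=0.8429  stride 1/|dx|=2.0000 1/|dy|=1.1547
    cross y-line → (6,4), t=0.8429
    cross x-line → (7,4), t=1.5200
    cross y-line → (7,5), t=1.9976
    cross y-line → (7,6), t=3.1523 (wall)
  → r_1 = 3.1523
beam 2: φ=-45°, α=150°
  d=(-0.8660,0.5000)  start (6,3)  tX=0.2771 tY=1.4600  stride 1/|dx|=1.1547 1/|dy|=2.0000
    cross x-line → (5,3), t=0.2771
    cross x-line → (4,3), t=1.4318
    cross y-line → (4,4), t=1.4600
    cross x-line → (3,4), t=2.5865
    cross y-line → (3,5), t=3.4600
    cross x-line → (2,5), t=3.7412
    cross x-line → (1,5), t=4.8959
    cross y-line → (1,6), t=5.4600 (wall)
  → r_2 = 5.4600
beam 3: φ=45°, α=240°
  d=(-0.5000,-0.8660)  start (6,3)  tX=0.4800 tY=0.3118  stride 1/|dx|=2.0000 1/|dy|=1.1547
    cross y-line → (6,2), t=0.3118
    cross x-line → (5,2), t=0.4800
    cross y-line → (5,1), t=1.4665
    cross x-line → (4,1), t=2.4800
    cross y-line → (4,0), t=2.6212 (wall)
  → r_3 = 2.6212
beam 4: φ=135°, α=330°
  d=(0.8660,-0.5000)  start (6,3)  tX=0.8776 tY=0.5400  stride 1/|dx|=1.1547 1/|dy|=2.0000
    cross y-line → (6,2), t=0.5400
    cross x-line → (7,2), t=0.8776
    cross x-line → (8,2), t=2.0323 (wall)
  → r_4 = 2.0323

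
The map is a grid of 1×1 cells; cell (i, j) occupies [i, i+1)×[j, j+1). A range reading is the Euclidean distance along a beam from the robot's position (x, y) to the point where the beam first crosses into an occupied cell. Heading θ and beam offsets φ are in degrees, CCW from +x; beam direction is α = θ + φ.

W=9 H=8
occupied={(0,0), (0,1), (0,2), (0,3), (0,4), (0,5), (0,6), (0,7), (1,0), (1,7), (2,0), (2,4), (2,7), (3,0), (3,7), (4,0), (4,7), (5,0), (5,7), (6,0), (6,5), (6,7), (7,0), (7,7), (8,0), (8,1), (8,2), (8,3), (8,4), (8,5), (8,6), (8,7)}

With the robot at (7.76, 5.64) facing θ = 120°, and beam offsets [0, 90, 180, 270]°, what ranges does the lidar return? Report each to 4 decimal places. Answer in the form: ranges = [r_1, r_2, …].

beam 1: φ=0°, α=120°
  dir = (cos 120°, sin 120°) = (-0.5000, 0.8660); from cell (7,5)
  next x-line at t=1.5200, next y-line at t=0.4157; Δt_x=2.0000, Δt_y=1.1547
    y: enter (7,6) at t=0.4157
    x: enter (6,6) at t=1.5200
    y: enter (6,7) at t=1.5704 ← occupied
  → r_1 = 1.5704
beam 2: φ=90°, α=210°
  dir = (cos 210°, sin 210°) = (-0.8660, -0.5000); from cell (7,5)
  next x-line at t=0.8776, next y-line at t=1.2800; Δt_x=1.1547, Δt_y=2.0000
    x: enter (6,5) at t=0.8776 ← occupied
  → r_2 = 0.8776
beam 3: φ=180°, α=300°
  dir = (cos 300°, sin 300°) = (0.5000, -0.8660); from cell (7,5)
  next x-line at t=0.4800, next y-line at t=0.7390; Δt_x=2.0000, Δt_y=1.1547
    x: enter (8,5) at t=0.4800 ← occupied
  → r_3 = 0.4800
beam 4: φ=270°, α=30°
  dir = (cos 30°, sin 30°) = (0.8660, 0.5000); from cell (7,5)
  next x-line at t=0.2771, next y-line at t=0.7200; Δt_x=1.1547, Δt_y=2.0000
    x: enter (8,5) at t=0.2771 ← occupied
  → r_4 = 0.2771

ranges = [1.5704, 0.8776, 0.4800, 0.2771]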